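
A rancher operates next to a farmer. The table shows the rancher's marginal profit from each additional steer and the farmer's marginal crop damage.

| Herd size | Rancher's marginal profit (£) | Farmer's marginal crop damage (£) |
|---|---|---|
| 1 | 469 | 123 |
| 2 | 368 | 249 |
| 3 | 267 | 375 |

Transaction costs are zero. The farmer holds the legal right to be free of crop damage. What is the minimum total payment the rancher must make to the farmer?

£372

Efficient level: marginal profit ≥ marginal crop damage through level 2, so k* = 2.
With the farmer holding the right, the rancher must at least compensate total damage at k*: 123 + 249 = 372.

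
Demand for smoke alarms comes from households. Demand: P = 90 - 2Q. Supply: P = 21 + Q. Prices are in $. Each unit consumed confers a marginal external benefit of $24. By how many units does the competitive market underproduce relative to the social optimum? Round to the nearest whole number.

8 units

Market equilibrium (private): 21 + Q = 90 - 2Q → Q_m = 23.0000.
Social marginal benefit = demand + MEB = 114 - 2Q.
Set SMB = MC: 114 - 2Q = 21 + Q → Q* = 31.0000.
Gap = |23.0000 − 31.0000| = 8.0000.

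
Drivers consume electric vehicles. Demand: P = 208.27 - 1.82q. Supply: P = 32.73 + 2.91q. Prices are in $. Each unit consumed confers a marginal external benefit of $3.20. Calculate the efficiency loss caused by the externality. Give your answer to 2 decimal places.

DWL = $1.08

Market equilibrium (private): 32.73 + 2.91q = 208.27 - 1.82q → q_m = 37.1121.
Social marginal benefit = demand + MEB = 211.47 - 1.82q.
Set SMB = MC: 211.47 - 1.82q = 32.73 + 2.91q → q* = 37.7886.
Height of the DWL triangle at q_m is SMB(q_m) − MC(q_m) = MEB(q_m) = 3.2000.
DWL = ½ × 0.6765 × 3.2000 = 1.0824.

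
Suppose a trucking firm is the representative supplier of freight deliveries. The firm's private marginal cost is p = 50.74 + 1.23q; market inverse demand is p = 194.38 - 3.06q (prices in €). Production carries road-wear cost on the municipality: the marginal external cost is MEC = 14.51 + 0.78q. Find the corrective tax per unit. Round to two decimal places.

Social marginal cost = private MC + MEC = 65.25 + 2.01q.
Set SMC = demand: 65.25 + 2.01q = 194.38 - 3.06q → q* = 25.4694.
The Pigouvian tax equals MEC at q*: 14.51 + 0.78×25.4694 = 34.3761.

tax = €34.38 per unit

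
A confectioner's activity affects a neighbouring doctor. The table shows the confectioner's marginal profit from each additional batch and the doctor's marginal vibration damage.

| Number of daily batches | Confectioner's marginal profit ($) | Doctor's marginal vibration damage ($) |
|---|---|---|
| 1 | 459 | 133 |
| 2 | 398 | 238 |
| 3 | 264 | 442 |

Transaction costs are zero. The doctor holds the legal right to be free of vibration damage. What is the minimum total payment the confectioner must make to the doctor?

Efficient level: marginal profit ≥ marginal vibration damage through level 2, so k* = 2.
With the doctor holding the right, the confectioner must at least compensate total damage at k*: 133 + 238 = 371.

$371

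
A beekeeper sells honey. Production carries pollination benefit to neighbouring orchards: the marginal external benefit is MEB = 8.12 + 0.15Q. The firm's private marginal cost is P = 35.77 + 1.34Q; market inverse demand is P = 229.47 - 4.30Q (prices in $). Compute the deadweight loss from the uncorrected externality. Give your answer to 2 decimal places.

Market equilibrium (private): 35.77 + 1.34Q = 229.47 - 4.30Q → Q_m = 34.3440.
Social marginal cost = private MC − MEB = 27.65 + 1.19Q.
Set SMC = demand: 27.65 + 1.19Q = 229.47 - 4.30Q → Q* = 36.7614.
The welfare-loss triangle has base |Q_m − Q*| and height MEB(Q_m) (the vertical gap between SMC and demand is zero at Q* and MEB at Q_m).
DWL = ½ × 2.4174 × 13.2716 = 16.0414.

DWL = $16.04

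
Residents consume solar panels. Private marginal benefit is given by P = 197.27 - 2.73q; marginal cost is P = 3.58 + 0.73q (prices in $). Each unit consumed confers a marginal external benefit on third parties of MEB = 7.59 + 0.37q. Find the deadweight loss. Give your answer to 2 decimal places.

DWL = $129.62

Market equilibrium (private): 3.58 + 0.73q = 197.27 - 2.73q → q_m = 55.9798.
Social marginal benefit = demand + MEB = 204.86 - 2.36q.
Set SMB = MC: 204.86 - 2.36q = 3.58 + 0.73q → q* = 65.1392.
The loss is the area between SMB and MC from q* to q_m; with linear curves that's a triangle of height MEB(q_m).
DWL = ½ × 9.1594 × 28.3025 = 129.6170.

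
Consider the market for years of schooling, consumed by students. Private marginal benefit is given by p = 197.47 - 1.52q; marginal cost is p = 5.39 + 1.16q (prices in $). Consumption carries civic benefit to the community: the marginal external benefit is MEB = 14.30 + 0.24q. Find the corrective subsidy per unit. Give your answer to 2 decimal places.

Social marginal benefit = demand + MEB = 211.77 - 1.28q.
Set SMB = MC: 211.77 - 1.28q = 5.39 + 1.16q → q* = 84.5820.
The Pigouvian subsidy equals MEB at q*: 14.30 + 0.24×84.5820 = 34.5997.

subsidy = $34.60 per unit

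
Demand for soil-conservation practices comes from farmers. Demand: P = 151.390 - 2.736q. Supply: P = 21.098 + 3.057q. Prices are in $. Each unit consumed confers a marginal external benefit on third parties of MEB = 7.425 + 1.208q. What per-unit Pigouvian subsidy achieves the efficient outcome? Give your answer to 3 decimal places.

subsidy = $43.709 per unit

Social marginal benefit = demand + MEB = 158.815 - 1.528q.
Set SMB = MC: 158.815 - 1.528q = 21.098 + 3.057q → q* = 30.0364.
The Pigouvian subsidy equals MEB at q*: 7.425 + 1.208×30.0364 = 43.7090.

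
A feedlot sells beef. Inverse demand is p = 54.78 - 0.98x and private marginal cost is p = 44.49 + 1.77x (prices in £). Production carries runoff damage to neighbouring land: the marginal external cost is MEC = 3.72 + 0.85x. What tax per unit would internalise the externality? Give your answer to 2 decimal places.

Social marginal cost = private MC + MEC = 48.21 + 2.62x.
Set SMC = demand: 48.21 + 2.62x = 54.78 - 0.98x → x* = 1.8250.
The Pigouvian tax equals MEC at x*: 3.72 + 0.85×1.8250 = 5.2713.

tax = £5.27 per unit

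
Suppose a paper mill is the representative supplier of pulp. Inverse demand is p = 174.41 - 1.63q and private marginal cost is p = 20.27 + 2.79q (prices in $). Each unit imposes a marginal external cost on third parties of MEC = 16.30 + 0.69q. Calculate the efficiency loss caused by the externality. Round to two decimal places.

DWL = $159.41

Market equilibrium (private): 20.27 + 2.79q = 174.41 - 1.63q → q_m = 34.8733.
Social marginal cost = private MC + MEC = 36.57 + 3.48q.
Set SMC = demand: 36.57 + 3.48q = 174.41 - 1.63q → q* = 26.9746.
The welfare-loss triangle has base |q_m − q*| and height MEC(q_m) (the vertical gap between SMC and demand is zero at q* and MEC at q_m).
DWL = ½ × 7.8987 × 40.3626 = 159.4060.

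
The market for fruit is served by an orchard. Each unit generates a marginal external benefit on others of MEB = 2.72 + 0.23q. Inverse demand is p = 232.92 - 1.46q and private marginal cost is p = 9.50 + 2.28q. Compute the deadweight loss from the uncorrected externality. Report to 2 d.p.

Market equilibrium (private): 9.50 + 2.28q = 232.92 - 1.46q → q_m = 59.7380.
Social marginal cost = private MC − MEB = 6.78 + 2.05q.
Set SMC = demand: 6.78 + 2.05q = 232.92 - 1.46q → q* = 64.4274.
Height of the DWL triangle at q_m is demand(q_m) − SMC(q_m) = MEB(q_m) = 16.4597.
DWL = ½ × 4.6894 × 16.4597 = 38.5931.

DWL = 38.59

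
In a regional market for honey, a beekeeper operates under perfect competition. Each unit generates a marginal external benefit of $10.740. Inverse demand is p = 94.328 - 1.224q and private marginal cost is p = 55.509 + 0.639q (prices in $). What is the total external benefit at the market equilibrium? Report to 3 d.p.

Market equilibrium (private): 55.509 + 0.639q = 94.328 - 1.224q → q_m = 20.8368.
Total external benefit = MEB × q_m = 10.740 × 20.8368 = 223.7872.

$223.787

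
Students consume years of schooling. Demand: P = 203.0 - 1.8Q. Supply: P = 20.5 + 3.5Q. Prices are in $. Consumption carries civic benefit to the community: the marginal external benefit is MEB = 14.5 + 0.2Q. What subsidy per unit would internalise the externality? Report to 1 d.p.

Social marginal benefit = demand + MEB = 217.5 - 1.6Q.
Set SMB = MC: 217.5 - 1.6Q = 20.5 + 3.5Q → Q* = 38.6275.
The Pigouvian subsidy equals MEB at Q*: 14.5 + 0.2×38.6275 = 22.2255.

subsidy = $22.2 per unit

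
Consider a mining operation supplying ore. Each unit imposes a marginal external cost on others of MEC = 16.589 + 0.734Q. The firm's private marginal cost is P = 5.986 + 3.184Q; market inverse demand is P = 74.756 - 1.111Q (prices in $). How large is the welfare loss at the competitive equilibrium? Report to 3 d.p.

Market equilibrium (private): 5.986 + 3.184Q = 74.756 - 1.111Q → Q_m = 16.0116.
Social marginal cost = private MC + MEC = 22.575 + 3.918Q.
Set SMC = demand: 22.575 + 3.918Q = 74.756 - 1.111Q → Q* = 10.3760.
Height of the DWL triangle at Q_m is SMC(Q_m) − demand(Q_m) = MEC(Q_m) = 28.3415.
DWL = ½ × 5.6356 × 28.3415 = 79.8607.

DWL = $79.861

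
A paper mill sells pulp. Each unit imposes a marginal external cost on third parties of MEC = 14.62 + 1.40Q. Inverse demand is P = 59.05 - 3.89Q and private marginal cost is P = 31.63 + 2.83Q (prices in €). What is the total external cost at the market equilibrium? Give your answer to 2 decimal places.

€71.31

Market equilibrium (private): 31.63 + 2.83Q = 59.05 - 3.89Q → Q_m = 4.0804.
Total external cost = ∫₀^{Q_m} (14.62 + 1.40Q) dQ = 14.62×4.0804 + ½×1.40×4.0804² = 71.3102.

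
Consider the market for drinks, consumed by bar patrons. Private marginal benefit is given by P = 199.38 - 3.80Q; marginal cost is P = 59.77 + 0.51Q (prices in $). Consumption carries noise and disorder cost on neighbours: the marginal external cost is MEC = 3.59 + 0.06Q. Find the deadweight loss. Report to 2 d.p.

Market equilibrium (private): 59.77 + 0.51Q = 199.38 - 3.80Q → Q_m = 32.3921.
Social marginal benefit = demand − MEC = 195.79 - 3.86Q.
Set SMB = MC: 195.79 - 3.86Q = 59.77 + 0.51Q → Q* = 31.1259.
Height of the DWL triangle at Q_m is MC(Q_m) − SMB(Q_m) = MEC(Q_m) = 5.5335.
DWL = ½ × 1.2662 × 5.5335 = 3.5033.

DWL = $3.50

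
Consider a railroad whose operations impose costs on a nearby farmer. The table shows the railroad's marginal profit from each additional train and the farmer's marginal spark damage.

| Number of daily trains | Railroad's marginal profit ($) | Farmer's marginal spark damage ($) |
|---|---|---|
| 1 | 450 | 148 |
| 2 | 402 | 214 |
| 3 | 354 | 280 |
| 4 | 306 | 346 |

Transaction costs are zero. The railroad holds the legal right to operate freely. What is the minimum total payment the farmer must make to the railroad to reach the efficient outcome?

$306

Left alone the railroad would choose level 4 (marginal profit stays positive).
Efficient level: k* = 3 (marginal profit ≥ marginal spark damage through 3).
The farmer must at least cover the railroad's forgone profit from cutting 4→3: 306 = 306.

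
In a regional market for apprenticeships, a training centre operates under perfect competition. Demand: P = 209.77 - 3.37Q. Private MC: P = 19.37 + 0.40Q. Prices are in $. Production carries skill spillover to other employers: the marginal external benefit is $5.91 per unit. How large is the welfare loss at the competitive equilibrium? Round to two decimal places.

DWL = $4.63

Market equilibrium (private): 19.37 + 0.40Q = 209.77 - 3.37Q → Q_m = 50.5040.
Social marginal cost = private MC − MEB = 13.46 + 0.40Q.
Set SMC = demand: 13.46 + 0.40Q = 209.77 - 3.37Q → Q* = 52.0716.
Height of the DWL triangle at Q_m is demand(Q_m) − SMC(Q_m) = MEB(Q_m) = 5.9100.
DWL = ½ × 1.5676 × 5.9100 = 4.6323.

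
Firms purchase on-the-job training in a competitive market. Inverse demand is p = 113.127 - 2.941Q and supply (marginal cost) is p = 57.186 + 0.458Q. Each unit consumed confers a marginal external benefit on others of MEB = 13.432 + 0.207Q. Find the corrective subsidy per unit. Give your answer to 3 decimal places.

Social marginal benefit = demand + MEB = 126.559 - 2.734Q.
Set SMB = MC: 126.559 - 2.734Q = 57.186 + 0.458Q → Q* = 21.7334.
The Pigouvian subsidy equals MEB at Q*: 13.432 + 0.207×21.7334 = 17.9308.

subsidy = 17.931 per unit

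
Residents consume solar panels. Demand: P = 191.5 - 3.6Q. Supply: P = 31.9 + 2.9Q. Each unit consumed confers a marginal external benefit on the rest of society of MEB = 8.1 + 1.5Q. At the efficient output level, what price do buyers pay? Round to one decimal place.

P = 70.8

Social marginal benefit = demand + MEB = 199.6 - 2.1Q.
Set SMB = MC: 199.6 - 2.1Q = 31.9 + 2.9Q → Q* = 33.5400.
Consumer price on the demand curve at Q*: 191.5 − 3.6×33.5400 = 70.7560.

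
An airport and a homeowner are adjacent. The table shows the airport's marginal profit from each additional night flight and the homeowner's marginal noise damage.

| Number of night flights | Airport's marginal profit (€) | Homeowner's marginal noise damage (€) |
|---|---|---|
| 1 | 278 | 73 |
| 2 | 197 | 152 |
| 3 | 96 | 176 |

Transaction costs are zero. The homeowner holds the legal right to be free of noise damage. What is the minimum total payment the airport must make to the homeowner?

€225

Efficient level: marginal profit ≥ marginal noise damage through level 2, so k* = 2.
With the homeowner holding the right, the airport must at least compensate total damage at k*: 73 + 152 = 225.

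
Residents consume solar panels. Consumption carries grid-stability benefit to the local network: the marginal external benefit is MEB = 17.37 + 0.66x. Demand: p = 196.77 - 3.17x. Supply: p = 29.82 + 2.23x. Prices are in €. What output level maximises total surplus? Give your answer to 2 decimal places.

Social marginal benefit = demand + MEB = 214.14 - 2.51x.
Set SMB = MC: 214.14 - 2.51x = 29.82 + 2.23x → x* = 38.8861.

x* = 38.89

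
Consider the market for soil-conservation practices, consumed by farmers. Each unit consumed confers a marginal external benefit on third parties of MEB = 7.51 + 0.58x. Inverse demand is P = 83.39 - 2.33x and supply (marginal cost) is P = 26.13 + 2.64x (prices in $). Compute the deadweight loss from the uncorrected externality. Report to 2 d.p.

Market equilibrium (private): 26.13 + 2.64x = 83.39 - 2.33x → x_m = 11.5211.
Social marginal benefit = demand + MEB = 90.90 - 1.75x.
Set SMB = MC: 90.90 - 1.75x = 26.13 + 2.64x → x* = 14.7540.
The loss is the area between SMB and MC from x* to x_m; with linear curves that's a triangle of height MEB(x_m).
DWL = ½ × 3.2329 × 14.1923 = 22.9411.

DWL = $22.94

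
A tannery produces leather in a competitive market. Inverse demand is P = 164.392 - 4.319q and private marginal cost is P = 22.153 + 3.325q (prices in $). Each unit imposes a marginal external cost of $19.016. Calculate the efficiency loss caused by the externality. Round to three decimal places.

DWL = $23.653

Market equilibrium (private): 22.153 + 3.325q = 164.392 - 4.319q → q_m = 18.6079.
Social marginal cost = private MC + MEC = 41.169 + 3.325q.
Set SMC = demand: 41.169 + 3.325q = 164.392 - 4.319q → q* = 16.1202.
The welfare-loss triangle has base |q_m − q*| and height MEC(q_m) (the vertical gap between SMC and demand is zero at q* and MEC at q_m).
DWL = ½ × 2.4877 × 19.0160 = 23.6531.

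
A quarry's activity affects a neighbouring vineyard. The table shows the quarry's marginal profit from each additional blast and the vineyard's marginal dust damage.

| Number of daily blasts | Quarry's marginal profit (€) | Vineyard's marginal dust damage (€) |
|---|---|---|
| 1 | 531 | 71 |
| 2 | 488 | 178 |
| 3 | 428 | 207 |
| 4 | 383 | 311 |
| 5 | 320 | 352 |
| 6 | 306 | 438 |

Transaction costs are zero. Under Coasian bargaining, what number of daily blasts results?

4

Bargaining reaches the level where marginal profit last exceeds marginal dust damage.
That holds through level 4 (383 ≥ 311) but not at 5 (320 < 352).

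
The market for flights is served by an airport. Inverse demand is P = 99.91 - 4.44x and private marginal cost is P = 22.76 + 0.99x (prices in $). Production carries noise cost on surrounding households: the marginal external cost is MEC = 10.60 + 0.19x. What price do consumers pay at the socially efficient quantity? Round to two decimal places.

Social marginal cost = private MC + MEC = 33.36 + 1.18x.
Set SMC = demand: 33.36 + 1.18x = 99.91 - 4.44x → x* = 11.8416.
Consumer price on the demand curve at x*: 99.91 − 4.44×11.8416 = 47.3333.

P = $47.33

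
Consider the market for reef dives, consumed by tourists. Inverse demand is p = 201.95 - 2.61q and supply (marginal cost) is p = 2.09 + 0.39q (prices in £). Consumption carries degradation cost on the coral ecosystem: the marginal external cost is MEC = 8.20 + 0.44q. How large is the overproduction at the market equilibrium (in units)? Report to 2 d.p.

10.90 units

Market equilibrium (private): 2.09 + 0.39q = 201.95 - 2.61q → q_m = 66.6200.
Social marginal benefit = demand − MEC = 193.75 - 3.05q.
Set SMB = MC: 193.75 - 3.05q = 2.09 + 0.39q → q* = 55.7151.
Gap = |66.6200 − 55.7151| = 10.9049.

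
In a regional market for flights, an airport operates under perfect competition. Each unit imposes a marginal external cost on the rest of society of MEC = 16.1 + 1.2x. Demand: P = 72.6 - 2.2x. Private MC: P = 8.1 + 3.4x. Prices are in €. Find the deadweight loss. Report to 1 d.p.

Market equilibrium (private): 8.1 + 3.4x = 72.6 - 2.2x → x_m = 11.5179.
Social marginal cost = private MC + MEC = 24.2 + 4.6x.
Set SMC = demand: 24.2 + 4.6x = 72.6 - 2.2x → x* = 7.1176.
Height of the DWL triangle at x_m is SMC(x_m) − demand(x_m) = MEC(x_m) = 29.9214.
DWL = ½ × 4.4003 × 29.9214 = 65.8316.

DWL = €65.8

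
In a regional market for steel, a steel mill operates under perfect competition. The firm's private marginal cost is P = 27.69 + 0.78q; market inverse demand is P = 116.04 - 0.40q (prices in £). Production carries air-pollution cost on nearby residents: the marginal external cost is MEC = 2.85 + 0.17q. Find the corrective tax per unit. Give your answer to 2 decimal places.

tax = £13.62 per unit

Social marginal cost = private MC + MEC = 30.54 + 0.95q.
Set SMC = demand: 30.54 + 0.95q = 116.04 - 0.40q → q* = 63.3333.
The Pigouvian tax equals MEC at q*: 2.85 + 0.17×63.3333 = 13.6167.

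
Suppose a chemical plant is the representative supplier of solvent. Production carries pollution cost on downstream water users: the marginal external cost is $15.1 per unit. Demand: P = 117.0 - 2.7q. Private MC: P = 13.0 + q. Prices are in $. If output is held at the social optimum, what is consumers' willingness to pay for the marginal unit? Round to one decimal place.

Social marginal cost = private MC + MEC = 28.1 + q.
Set SMC = demand: 28.1 + q = 117.0 - 2.7q → q* = 24.0270.
Consumer price on the demand curve at q*: 117.0 − 2.7×24.0270 = 52.1271.

P = $52.1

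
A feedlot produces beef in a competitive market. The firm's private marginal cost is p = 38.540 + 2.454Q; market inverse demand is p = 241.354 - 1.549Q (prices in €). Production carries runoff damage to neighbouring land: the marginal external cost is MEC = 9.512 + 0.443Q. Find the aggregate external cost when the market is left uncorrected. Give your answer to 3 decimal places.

Market equilibrium (private): 38.540 + 2.454Q = 241.354 - 1.549Q → Q_m = 50.6655.
Total external cost = ∫₀^{Q_m} (9.512 + 0.443Q) dQ = 9.512×50.6655 + ½×0.443×50.6655² = 1050.5192.

€1050.519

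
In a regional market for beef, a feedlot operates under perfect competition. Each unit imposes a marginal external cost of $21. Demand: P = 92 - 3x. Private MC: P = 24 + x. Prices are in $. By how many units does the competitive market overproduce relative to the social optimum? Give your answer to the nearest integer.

5 units

Market equilibrium (private): 24 + x = 92 - 3x → x_m = 17.0000.
Social marginal cost = private MC + MEC = 45 + x.
Set SMC = demand: 45 + x = 92 - 3x → x* = 11.7500.
Gap = |17.0000 − 11.7500| = 5.2500.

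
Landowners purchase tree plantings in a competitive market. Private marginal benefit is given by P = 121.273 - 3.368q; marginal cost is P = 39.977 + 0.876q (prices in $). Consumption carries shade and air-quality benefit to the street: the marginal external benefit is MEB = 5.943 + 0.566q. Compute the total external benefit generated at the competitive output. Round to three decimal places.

Market equilibrium (private): 39.977 + 0.876q = 121.273 - 3.368q → q_m = 19.1555.
Total external benefit = ∫₀^{q_m} (5.943 + 0.566q) dq = 5.943×19.1555 + ½×0.566×19.1555² = 217.6832.

$217.683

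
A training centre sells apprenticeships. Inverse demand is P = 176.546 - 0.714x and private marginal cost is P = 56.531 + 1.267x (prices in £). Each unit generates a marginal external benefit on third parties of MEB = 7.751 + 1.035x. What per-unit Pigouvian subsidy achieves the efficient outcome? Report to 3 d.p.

subsidy = £147.537 per unit

Social marginal cost = private MC − MEB = 48.780 + 0.232x.
Set SMC = demand: 48.780 + 0.232x = 176.546 - 0.714x → x* = 135.0592.
The Pigouvian subsidy equals MEB at x*: 7.751 + 1.035×135.0592 = 147.5373.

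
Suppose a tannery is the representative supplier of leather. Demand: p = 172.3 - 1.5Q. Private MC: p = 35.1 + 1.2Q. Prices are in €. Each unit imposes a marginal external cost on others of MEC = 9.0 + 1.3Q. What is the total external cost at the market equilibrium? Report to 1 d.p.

Market equilibrium (private): 35.1 + 1.2Q = 172.3 - 1.5Q → Q_m = 50.8148.
Total external cost = ∫₀^{Q_m} (9.0 + 1.3Q) dQ = 9.0×50.8148 + ½×1.3×50.8148² = 2135.7267.

€2135.7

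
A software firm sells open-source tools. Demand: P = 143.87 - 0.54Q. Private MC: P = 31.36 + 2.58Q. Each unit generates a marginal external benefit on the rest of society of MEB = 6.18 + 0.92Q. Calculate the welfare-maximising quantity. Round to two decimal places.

Social marginal cost = private MC − MEB = 25.18 + 1.66Q.
Set SMC = demand: 25.18 + 1.66Q = 143.87 - 0.54Q → Q* = 53.9500.

Q* = 53.95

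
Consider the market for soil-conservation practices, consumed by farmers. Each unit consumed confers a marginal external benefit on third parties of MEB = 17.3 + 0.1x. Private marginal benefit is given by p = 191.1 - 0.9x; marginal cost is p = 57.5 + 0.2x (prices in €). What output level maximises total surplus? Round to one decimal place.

Social marginal benefit = demand + MEB = 208.4 - 0.8x.
Set SMB = MC: 208.4 - 0.8x = 57.5 + 0.2x → x* = 150.9000.

x* = 150.9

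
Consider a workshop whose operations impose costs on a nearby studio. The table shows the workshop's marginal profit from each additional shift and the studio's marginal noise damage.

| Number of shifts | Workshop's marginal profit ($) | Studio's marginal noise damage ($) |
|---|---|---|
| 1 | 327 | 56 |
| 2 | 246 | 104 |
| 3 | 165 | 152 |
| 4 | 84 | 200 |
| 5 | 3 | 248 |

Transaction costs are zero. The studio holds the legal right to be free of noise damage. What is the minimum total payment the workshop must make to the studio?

$312

Efficient level: marginal profit ≥ marginal noise damage through level 3, so k* = 3.
With the studio holding the right, the workshop must at least compensate total damage at k*: 56 + 104 + 152 = 312.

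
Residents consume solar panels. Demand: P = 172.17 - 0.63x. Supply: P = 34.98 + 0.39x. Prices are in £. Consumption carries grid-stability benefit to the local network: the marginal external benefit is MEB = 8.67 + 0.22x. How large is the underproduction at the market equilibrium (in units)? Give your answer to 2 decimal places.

Market equilibrium (private): 34.98 + 0.39x = 172.17 - 0.63x → x_m = 134.5000.
Social marginal benefit = demand + MEB = 180.84 - 0.41x.
Set SMB = MC: 180.84 - 0.41x = 34.98 + 0.39x → x* = 182.3250.
Gap = |134.5000 − 182.3250| = 47.8250.

47.83 units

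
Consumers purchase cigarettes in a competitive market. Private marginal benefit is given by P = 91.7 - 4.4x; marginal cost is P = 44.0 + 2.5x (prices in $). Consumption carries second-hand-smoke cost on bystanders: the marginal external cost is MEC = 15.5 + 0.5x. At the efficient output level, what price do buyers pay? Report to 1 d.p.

P = $72.6

Social marginal benefit = demand − MEC = 76.2 - 4.9x.
Set SMB = MC: 76.2 - 4.9x = 44.0 + 2.5x → x* = 4.3514.
Consumer price on the demand curve at x*: 91.7 − 4.4×4.3514 = 72.5538.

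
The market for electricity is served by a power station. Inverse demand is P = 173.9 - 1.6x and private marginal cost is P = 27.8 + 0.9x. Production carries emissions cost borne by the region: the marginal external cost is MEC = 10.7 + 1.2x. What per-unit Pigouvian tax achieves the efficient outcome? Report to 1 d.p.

tax = 54.6 per unit

Social marginal cost = private MC + MEC = 38.5 + 2.1x.
Set SMC = demand: 38.5 + 2.1x = 173.9 - 1.6x → x* = 36.5946.
The Pigouvian tax equals MEC at x*: 10.7 + 1.2×36.5946 = 54.6135.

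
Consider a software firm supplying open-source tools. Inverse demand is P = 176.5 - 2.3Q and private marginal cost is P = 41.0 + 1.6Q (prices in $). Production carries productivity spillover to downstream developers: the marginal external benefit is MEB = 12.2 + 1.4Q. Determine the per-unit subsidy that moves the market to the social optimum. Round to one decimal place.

Social marginal cost = private MC − MEB = 28.8 + 0.2Q.
Set SMC = demand: 28.8 + 0.2Q = 176.5 - 2.3Q → Q* = 59.0800.
The Pigouvian subsidy equals MEB at Q*: 12.2 + 1.4×59.0800 = 94.9120.

subsidy = $94.9 per unit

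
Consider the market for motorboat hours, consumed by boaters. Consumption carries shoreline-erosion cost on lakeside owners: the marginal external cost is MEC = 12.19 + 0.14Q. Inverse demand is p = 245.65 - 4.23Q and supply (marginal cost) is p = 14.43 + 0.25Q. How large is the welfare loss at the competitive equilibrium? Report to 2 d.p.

DWL = 40.80

Market equilibrium (private): 14.43 + 0.25Q = 245.65 - 4.23Q → Q_m = 51.6116.
Social marginal benefit = demand − MEC = 233.46 - 4.37Q.
Set SMB = MC: 233.46 - 4.37Q = 14.43 + 0.25Q → Q* = 47.4091.
The welfare-loss triangle has base |Q_m − Q*| and height MEC(Q_m) (the vertical gap between SMB and MC is zero at Q* and MEC at Q_m).
DWL = ½ × 4.2025 × 19.4156 = 40.7970.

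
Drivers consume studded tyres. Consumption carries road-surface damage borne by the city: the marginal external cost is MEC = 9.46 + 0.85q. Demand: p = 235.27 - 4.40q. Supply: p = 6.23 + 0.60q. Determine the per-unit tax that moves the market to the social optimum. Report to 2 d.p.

tax = 41.36 per unit

Social marginal benefit = demand − MEC = 225.81 - 5.25q.
Set SMB = MC: 225.81 - 5.25q = 6.23 + 0.60q → q* = 37.5350.
The Pigouvian tax equals MEC at q*: 9.46 + 0.85×37.5350 = 41.3648.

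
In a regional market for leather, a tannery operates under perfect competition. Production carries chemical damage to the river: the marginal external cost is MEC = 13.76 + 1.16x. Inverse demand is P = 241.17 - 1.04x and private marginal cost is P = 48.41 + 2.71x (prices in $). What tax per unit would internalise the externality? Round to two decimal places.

tax = $56.05 per unit

Social marginal cost = private MC + MEC = 62.17 + 3.87x.
Set SMC = demand: 62.17 + 3.87x = 241.17 - 1.04x → x* = 36.4562.
The Pigouvian tax equals MEC at x*: 13.76 + 1.16×36.4562 = 56.0492.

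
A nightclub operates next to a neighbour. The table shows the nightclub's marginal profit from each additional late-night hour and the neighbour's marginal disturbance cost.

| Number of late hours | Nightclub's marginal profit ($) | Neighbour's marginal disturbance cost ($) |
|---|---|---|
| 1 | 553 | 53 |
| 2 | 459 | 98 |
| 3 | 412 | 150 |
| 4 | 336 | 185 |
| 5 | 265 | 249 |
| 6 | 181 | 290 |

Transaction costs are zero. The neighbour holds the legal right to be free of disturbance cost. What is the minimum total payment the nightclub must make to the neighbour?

$735

Efficient level: marginal profit ≥ marginal disturbance cost through level 5, so k* = 5.
With the neighbour holding the right, the nightclub must at least compensate total damage at k*: 53 + 98 + 150 + 185 + 249 = 735.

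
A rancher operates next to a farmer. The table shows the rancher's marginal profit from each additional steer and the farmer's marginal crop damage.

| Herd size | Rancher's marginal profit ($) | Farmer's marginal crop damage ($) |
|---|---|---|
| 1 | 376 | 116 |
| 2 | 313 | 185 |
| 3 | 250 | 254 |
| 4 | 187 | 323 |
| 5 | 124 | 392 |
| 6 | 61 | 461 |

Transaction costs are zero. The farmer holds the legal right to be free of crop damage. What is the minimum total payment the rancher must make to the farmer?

Efficient level: marginal profit ≥ marginal crop damage through level 2, so k* = 2.
With the farmer holding the right, the rancher must at least compensate total damage at k*: 116 + 185 = 301.

$301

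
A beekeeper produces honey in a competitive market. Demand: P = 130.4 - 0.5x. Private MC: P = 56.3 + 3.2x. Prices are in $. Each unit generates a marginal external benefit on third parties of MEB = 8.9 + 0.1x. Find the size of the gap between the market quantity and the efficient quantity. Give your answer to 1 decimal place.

Market equilibrium (private): 56.3 + 3.2x = 130.4 - 0.5x → x_m = 20.0270.
Social marginal cost = private MC − MEB = 47.4 + 3.1x.
Set SMC = demand: 47.4 + 3.1x = 130.4 - 0.5x → x* = 23.0556.
Gap = |20.0270 − 23.0556| = 3.0286.

3.0 units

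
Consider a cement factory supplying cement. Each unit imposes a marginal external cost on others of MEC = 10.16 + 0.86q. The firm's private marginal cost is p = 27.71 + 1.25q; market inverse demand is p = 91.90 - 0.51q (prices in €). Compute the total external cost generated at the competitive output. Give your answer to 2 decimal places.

€942.53

Market equilibrium (private): 27.71 + 1.25q = 91.90 - 0.51q → q_m = 36.4716.
Total external cost = ∫₀^{q_m} (10.16 + 0.86q) dq = 10.16×36.4716 + ½×0.86×36.4716² = 942.5278.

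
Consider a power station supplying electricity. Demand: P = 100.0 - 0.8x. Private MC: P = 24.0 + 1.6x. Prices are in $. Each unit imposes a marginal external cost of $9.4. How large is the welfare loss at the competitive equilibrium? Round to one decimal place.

Market equilibrium (private): 24.0 + 1.6x = 100.0 - 0.8x → x_m = 31.6667.
Social marginal cost = private MC + MEC = 33.4 + 1.6x.
Set SMC = demand: 33.4 + 1.6x = 100.0 - 0.8x → x* = 27.7500.
The loss is the area between SMC and demand from x* to x_m; with linear curves that's a triangle of height MEC(x_m).
DWL = ½ × 3.9167 × 9.4000 = 18.4085.

DWL = $18.4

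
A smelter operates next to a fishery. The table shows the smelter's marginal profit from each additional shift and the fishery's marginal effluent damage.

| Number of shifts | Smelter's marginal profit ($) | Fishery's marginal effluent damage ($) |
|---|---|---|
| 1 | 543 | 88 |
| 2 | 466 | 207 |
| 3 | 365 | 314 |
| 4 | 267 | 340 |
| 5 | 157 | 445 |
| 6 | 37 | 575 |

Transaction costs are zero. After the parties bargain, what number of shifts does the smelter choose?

Bargaining reaches the level where marginal profit last exceeds marginal effluent damage.
That holds through level 3 (365 ≥ 314) but not at 4 (267 < 340).

3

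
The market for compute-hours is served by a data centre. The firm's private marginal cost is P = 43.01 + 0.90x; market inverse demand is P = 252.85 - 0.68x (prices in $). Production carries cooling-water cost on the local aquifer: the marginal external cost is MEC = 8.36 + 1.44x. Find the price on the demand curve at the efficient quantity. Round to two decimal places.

P = $207.48

Social marginal cost = private MC + MEC = 51.37 + 2.34x.
Set SMC = demand: 51.37 + 2.34x = 252.85 - 0.68x → x* = 66.7152.
Consumer price on the demand curve at x*: 252.85 − 0.68×66.7152 = 207.4837.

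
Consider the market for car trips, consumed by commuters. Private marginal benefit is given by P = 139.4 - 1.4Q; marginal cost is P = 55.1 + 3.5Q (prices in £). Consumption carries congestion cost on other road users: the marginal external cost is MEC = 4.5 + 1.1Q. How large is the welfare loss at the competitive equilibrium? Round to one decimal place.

DWL = £45.7

Market equilibrium (private): 55.1 + 3.5Q = 139.4 - 1.4Q → Q_m = 17.2041.
Social marginal benefit = demand − MEC = 134.9 - 2.5Q.
Set SMB = MC: 134.9 - 2.5Q = 55.1 + 3.5Q → Q* = 13.3000.
The welfare-loss triangle has base |Q_m − Q*| and height MEC(Q_m) (the vertical gap between SMB and MC is zero at Q* and MEC at Q_m).
DWL = ½ × 3.9041 × 23.4245 = 45.7258.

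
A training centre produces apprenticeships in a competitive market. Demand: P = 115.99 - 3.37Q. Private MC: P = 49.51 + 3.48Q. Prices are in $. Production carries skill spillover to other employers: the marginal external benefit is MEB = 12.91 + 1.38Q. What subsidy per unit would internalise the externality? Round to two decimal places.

Social marginal cost = private MC − MEB = 36.60 + 2.10Q.
Set SMC = demand: 36.60 + 2.10Q = 115.99 - 3.37Q → Q* = 14.5137.
The Pigouvian subsidy equals MEB at Q*: 12.91 + 1.38×14.5137 = 32.9389.

subsidy = $32.94 per unit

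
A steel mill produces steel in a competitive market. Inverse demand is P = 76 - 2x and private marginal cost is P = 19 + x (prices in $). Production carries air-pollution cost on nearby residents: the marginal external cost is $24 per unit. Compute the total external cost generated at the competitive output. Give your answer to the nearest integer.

$456

Market equilibrium (private): 19 + x = 76 - 2x → x_m = 19.0000.
Total external cost = MEC × x_m = 24 × 19.0000 = 456.0000.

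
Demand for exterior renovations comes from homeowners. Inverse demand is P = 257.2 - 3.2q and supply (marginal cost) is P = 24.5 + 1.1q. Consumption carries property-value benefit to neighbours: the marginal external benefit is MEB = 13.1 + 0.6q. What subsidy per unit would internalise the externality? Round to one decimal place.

subsidy = 53.0 per unit

Social marginal benefit = demand + MEB = 270.3 - 2.6q.
Set SMB = MC: 270.3 - 2.6q = 24.5 + 1.1q → q* = 66.4324.
The Pigouvian subsidy equals MEB at q*: 13.1 + 0.6×66.4324 = 52.9594.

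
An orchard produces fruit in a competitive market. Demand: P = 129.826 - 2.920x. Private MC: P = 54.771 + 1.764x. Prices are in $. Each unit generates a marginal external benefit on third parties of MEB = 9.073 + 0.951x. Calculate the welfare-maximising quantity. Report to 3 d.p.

Social marginal cost = private MC − MEB = 45.698 + 0.813x.
Set SMC = demand: 45.698 + 0.813x = 129.826 - 2.920x → x* = 22.5363.

x* = 22.536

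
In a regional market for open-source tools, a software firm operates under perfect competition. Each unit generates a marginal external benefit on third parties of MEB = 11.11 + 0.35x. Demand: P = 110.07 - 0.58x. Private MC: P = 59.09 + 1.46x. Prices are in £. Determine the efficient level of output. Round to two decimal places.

Social marginal cost = private MC − MEB = 47.98 + 1.11x.
Set SMC = demand: 47.98 + 1.11x = 110.07 - 0.58x → x* = 36.7396.

x* = 36.74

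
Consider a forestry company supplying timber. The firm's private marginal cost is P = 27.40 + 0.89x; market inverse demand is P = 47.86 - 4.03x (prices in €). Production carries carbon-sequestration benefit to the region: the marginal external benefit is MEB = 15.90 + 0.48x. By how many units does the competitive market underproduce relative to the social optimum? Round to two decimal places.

Market equilibrium (private): 27.40 + 0.89x = 47.86 - 4.03x → x_m = 4.1585.
Social marginal cost = private MC − MEB = 11.50 + 0.41x.
Set SMC = demand: 11.50 + 0.41x = 47.86 - 4.03x → x* = 8.1892.
Gap = |4.1585 − 8.1892| = 4.0307.

4.03 units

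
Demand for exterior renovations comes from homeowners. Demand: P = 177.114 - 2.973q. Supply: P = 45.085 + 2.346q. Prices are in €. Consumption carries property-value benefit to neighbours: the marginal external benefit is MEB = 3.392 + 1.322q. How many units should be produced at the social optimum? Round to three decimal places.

Social marginal benefit = demand + MEB = 180.506 - 1.651q.
Set SMB = MC: 180.506 - 1.651q = 45.085 + 2.346q → q* = 33.8807.

q* = 33.881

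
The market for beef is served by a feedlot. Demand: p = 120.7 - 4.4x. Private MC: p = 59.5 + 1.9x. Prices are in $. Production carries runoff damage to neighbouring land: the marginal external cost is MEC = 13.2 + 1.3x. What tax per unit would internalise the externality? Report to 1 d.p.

tax = $21.4 per unit

Social marginal cost = private MC + MEC = 72.7 + 3.2x.
Set SMC = demand: 72.7 + 3.2x = 120.7 - 4.4x → x* = 6.3158.
The Pigouvian tax equals MEC at x*: 13.2 + 1.3×6.3158 = 21.4105.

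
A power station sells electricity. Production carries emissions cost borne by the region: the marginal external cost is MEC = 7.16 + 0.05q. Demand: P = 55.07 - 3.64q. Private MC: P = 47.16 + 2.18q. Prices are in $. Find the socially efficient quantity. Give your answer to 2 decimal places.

Social marginal cost = private MC + MEC = 54.32 + 2.23q.
Set SMC = demand: 54.32 + 2.23q = 55.07 - 3.64q → q* = 0.1278.

q* = 0.13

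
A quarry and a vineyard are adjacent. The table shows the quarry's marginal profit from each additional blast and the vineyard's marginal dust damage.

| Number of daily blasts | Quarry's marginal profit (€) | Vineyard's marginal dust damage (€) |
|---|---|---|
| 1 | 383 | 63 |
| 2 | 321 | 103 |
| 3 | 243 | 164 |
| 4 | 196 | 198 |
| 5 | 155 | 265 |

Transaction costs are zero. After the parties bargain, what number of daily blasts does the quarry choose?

Bargaining reaches the level where marginal profit last exceeds marginal dust damage.
That holds through level 3 (243 ≥ 164) but not at 4 (196 < 198).

3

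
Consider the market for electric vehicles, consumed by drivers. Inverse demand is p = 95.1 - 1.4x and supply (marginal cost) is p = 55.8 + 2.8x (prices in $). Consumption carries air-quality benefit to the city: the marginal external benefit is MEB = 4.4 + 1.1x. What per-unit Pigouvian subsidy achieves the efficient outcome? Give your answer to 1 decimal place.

Social marginal benefit = demand + MEB = 99.5 - 0.3x.
Set SMB = MC: 99.5 - 0.3x = 55.8 + 2.8x → x* = 14.0968.
The Pigouvian subsidy equals MEB at x*: 4.4 + 1.1×14.0968 = 19.9065.

subsidy = $19.9 per unit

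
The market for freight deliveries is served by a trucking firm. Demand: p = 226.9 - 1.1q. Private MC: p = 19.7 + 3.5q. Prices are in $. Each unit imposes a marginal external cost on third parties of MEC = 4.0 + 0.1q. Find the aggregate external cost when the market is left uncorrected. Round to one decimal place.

Market equilibrium (private): 19.7 + 3.5q = 226.9 - 1.1q → q_m = 45.0435.
Total external cost = ∫₀^{q_m} (4.0 + 0.1q) dq = 4.0×45.0435 + ½×0.1×45.0435² = 281.6198.

$281.6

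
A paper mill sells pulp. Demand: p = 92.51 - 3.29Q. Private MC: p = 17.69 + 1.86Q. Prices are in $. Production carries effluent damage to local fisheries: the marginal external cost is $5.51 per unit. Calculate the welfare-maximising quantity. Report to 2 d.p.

Social marginal cost = private MC + MEC = 23.20 + 1.86Q.
Set SMC = demand: 23.20 + 1.86Q = 92.51 - 3.29Q → Q* = 13.4583.

Q* = 13.46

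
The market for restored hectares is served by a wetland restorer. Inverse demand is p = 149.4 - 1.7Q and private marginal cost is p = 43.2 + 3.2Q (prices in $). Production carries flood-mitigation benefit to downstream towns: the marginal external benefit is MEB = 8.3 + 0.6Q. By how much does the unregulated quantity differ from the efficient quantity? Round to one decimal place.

5.0 units

Market equilibrium (private): 43.2 + 3.2Q = 149.4 - 1.7Q → Q_m = 21.6735.
Social marginal cost = private MC − MEB = 34.9 + 2.6Q.
Set SMC = demand: 34.9 + 2.6Q = 149.4 - 1.7Q → Q* = 26.6279.
Gap = |21.6735 − 26.6279| = 4.9544.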